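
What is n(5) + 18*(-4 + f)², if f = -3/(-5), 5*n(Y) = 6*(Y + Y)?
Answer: 5502/25 ≈ 220.08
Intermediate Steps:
n(Y) = 12*Y/5 (n(Y) = (6*(Y + Y))/5 = (6*(2*Y))/5 = (12*Y)/5 = 12*Y/5)
f = ⅗ (f = -3*(-⅕) = ⅗ ≈ 0.60000)
n(5) + 18*(-4 + f)² = (12/5)*5 + 18*(-4 + ⅗)² = 12 + 18*(-17/5)² = 12 + 18*(289/25) = 12 + 5202/25 = 5502/25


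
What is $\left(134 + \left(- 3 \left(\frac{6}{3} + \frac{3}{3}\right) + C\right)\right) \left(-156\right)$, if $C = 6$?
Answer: $-20436$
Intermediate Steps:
$\left(134 + \left(- 3 \left(\frac{6}{3} + \frac{3}{3}\right) + C\right)\right) \left(-156\right) = \left(134 + \left(- 3 \left(\frac{6}{3} + \frac{3}{3}\right) + 6\right)\right) \left(-156\right) = \left(134 + \left(- 3 \left(6 \cdot \frac{1}{3} + 3 \cdot \frac{1}{3}\right) + 6\right)\right) \left(-156\right) = \left(134 + \left(- 3 \left(2 + 1\right) + 6\right)\right) \left(-156\right) = \left(134 + \left(\left(-3\right) 3 + 6\right)\right) \left(-156\right) = \left(134 + \left(-9 + 6\right)\right) \left(-156\right) = \left(134 - 3\right) \left(-156\right) = 131 \left(-156\right) = -20436$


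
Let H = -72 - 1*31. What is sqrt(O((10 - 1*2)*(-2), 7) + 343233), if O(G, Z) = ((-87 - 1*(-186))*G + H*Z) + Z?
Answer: sqrt(340935) ≈ 583.90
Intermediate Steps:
H = -103 (H = -72 - 31 = -103)
O(G, Z) = -102*Z + 99*G (O(G, Z) = ((-87 - 1*(-186))*G - 103*Z) + Z = ((-87 + 186)*G - 103*Z) + Z = (99*G - 103*Z) + Z = (-103*Z + 99*G) + Z = -102*Z + 99*G)
sqrt(O((10 - 1*2)*(-2), 7) + 343233) = sqrt((-102*7 + 99*((10 - 1*2)*(-2))) + 343233) = sqrt((-714 + 99*((10 - 2)*(-2))) + 343233) = sqrt((-714 + 99*(8*(-2))) + 343233) = sqrt((-714 + 99*(-16)) + 343233) = sqrt((-714 - 1584) + 343233) = sqrt(-2298 + 343233) = sqrt(340935)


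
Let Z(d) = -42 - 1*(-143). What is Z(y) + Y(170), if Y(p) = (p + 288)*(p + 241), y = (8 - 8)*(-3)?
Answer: 188339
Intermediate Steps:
y = 0 (y = 0*(-3) = 0)
Z(d) = 101 (Z(d) = -42 + 143 = 101)
Y(p) = (241 + p)*(288 + p) (Y(p) = (288 + p)*(241 + p) = (241 + p)*(288 + p))
Z(y) + Y(170) = 101 + (69408 + 170² + 529*170) = 101 + (69408 + 28900 + 89930) = 101 + 188238 = 188339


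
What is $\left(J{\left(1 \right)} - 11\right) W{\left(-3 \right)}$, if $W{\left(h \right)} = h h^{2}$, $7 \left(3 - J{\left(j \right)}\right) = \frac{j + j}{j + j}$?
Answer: $\frac{1539}{7} \approx 219.86$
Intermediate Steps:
$J{\left(j \right)} = \frac{20}{7}$ ($J{\left(j \right)} = 3 - \frac{\left(j + j\right) \frac{1}{j + j}}{7} = 3 - \frac{2 j \frac{1}{2 j}}{7} = 3 - \frac{1}{7} = \frac{20}{7}$)
$W{\left(h \right)} = h^{3}$
$\left(J{\left(1 \right)} - 11\right) W{\left(-3 \right)} = \left(\frac{20}{7} - 11\right) \left(-3\right)^{3} = \left(- \frac{57}{7}\right) \left(-27\right) = \frac{1539}{7}$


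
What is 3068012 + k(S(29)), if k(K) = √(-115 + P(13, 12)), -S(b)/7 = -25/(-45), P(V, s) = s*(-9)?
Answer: 3068012 + I*√223 ≈ 3.068e+6 + 14.933*I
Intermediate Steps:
P(V, s) = -9*s
S(b) = -35/9 (S(b) = -(-175)/(-45) = -(-175)*(-1)/45 = -7*5/9 = -35/9)
k(K) = I*√223 (k(K) = √(-115 - 9*12) = √(-115 - 108) = √(-223) = I*√223)
3068012 + k(S(29)) = 3068012 + I*√223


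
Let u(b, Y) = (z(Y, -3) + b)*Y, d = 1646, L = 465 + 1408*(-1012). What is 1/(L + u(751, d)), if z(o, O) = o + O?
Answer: 1/2516093 ≈ 3.9744e-7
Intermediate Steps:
L = -1424431 (L = 465 - 1424896 = -1424431)
z(o, O) = O + o
u(b, Y) = Y*(-3 + Y + b) (u(b, Y) = ((-3 + Y) + b)*Y = (-3 + Y + b)*Y = Y*(-3 + Y + b))
1/(L + u(751, d)) = 1/(-1424431 + 1646*(-3 + 1646 + 751)) = 1/(-1424431 + 1646*2394) = 1/(-1424431 + 3940524) = 1/2516093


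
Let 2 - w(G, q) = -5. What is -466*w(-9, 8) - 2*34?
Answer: -3330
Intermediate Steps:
w(G, q) = 7 (w(G, q) = 2 - 1*(-5) = 2 + 5 = 7)
-466*w(-9, 8) - 2*34 = -466*7 - 2*34 = -3262 - 68 = -3330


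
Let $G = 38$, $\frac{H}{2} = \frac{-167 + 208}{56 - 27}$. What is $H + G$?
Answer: $\frac{1184}{29} \approx 40.828$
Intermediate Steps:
$H = \frac{82}{29}$ ($H = 2 \frac{-167 + 208}{56 - 27} = 2 \cdot \frac{41}{29} = \frac{82}{29} \approx 2.8276$)
$H + G = \frac{82}{29} + 38 = \frac{1184}{29}$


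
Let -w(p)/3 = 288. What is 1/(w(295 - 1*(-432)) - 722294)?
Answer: -1/723158 ≈ -1.3828e-6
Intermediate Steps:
w(p) = -864 (w(p) = -3*288 = -864)
1/(w(295 - 1*(-432)) - 722294) = 1/(-864 - 722294) = 1/(-723158) = -1/723158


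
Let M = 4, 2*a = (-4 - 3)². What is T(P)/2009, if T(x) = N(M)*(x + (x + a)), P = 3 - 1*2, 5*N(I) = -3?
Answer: -159/20090 ≈ -0.0079144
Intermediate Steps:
a = 49/2 (a = (-4 - 3)²/2 = (½)*(-7)² = (½)*49 = 49/2 ≈ 24.500)
N(I) = -⅗ (N(I) = (⅕)*(-3) = -⅗)
P = 1 (P = 3 - 2 = 1)
T(x) = -147/10 - 6*x/5 (T(x) = -3*(x + (x + 49/2))/5 = -3*(x + (49/2 + x))/5 = -3*(49/2 + 2*x)/5 = -147/10 - 6*x/5)
T(P)/2009 = (-147/10 - 6/5*1)/2009 = (-147/10 - 6/5)*(1/2009) = -159/10*1/2009 = -159/20090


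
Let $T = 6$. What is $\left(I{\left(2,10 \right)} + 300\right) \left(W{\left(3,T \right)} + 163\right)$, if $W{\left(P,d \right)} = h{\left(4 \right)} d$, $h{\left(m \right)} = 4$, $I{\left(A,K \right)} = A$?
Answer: $56474$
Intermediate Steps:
$W{\left(P,d \right)} = 4 d$
$\left(I{\left(2,10 \right)} + 300\right) \left(W{\left(3,T \right)} + 163\right) = \left(2 + 300\right) \left(4 \cdot 6 + 163\right) = 302 \left(24 + 163\right) = 302 \cdot 187 = 56474$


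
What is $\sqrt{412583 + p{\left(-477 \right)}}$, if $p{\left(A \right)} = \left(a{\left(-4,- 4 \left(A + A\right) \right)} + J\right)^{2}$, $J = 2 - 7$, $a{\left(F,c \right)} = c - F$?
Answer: $2 \sqrt{3741702} \approx 3868.7$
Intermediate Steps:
$J = -5$ ($J = 2 - 7 = -5$)
$p{\left(A \right)} = \left(-1 - 8 A\right)^{2}$ ($p{\left(A \right)} = \left(\left(- 4 \left(A + A\right) - -4\right) - 5\right)^{2} = \left(\left(- 4 \cdot 2 A + 4\right) - 5\right)^{2} = \left(\left(- 8 A + 4\right) - 5\right)^{2} = \left(\left(4 - 8 A\right) - 5\right)^{2} = \left(-1 - 8 A\right)^{2}$)
$\sqrt{412583 + p{\left(-477 \right)}} = \sqrt{412583 + \left(1 + 8 \left(-477\right)\right)^{2}} = \sqrt{412583 + \left(1 - 3816\right)^{2}} = \sqrt{412583 + \left(-3815\right)^{2}} = \sqrt{412583 + 14554225} = \sqrt{14966808} = 2 \sqrt{3741702}$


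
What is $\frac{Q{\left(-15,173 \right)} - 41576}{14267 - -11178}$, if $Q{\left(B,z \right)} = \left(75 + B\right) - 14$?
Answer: $- \frac{8306}{5089} \approx -1.6321$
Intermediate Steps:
$Q{\left(B,z \right)} = 61 + B$
$\frac{Q{\left(-15,173 \right)} - 41576}{14267 - -11178} = \frac{\left(61 - 15\right) - 41576}{14267 - -11178} = \frac{46 - 41576}{14267 + \left(-5210 + 16388\right)} = - \frac{41530}{14267 + 11178} = - \frac{41530}{25445} = \left(-41530\right) \frac{1}{25445} = - \frac{8306}{5089}$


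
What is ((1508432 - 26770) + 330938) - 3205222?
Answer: -1392622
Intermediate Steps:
((1508432 - 26770) + 330938) - 3205222 = (1481662 + 330938) - 3205222 = 1812600 - 3205222 = -1392622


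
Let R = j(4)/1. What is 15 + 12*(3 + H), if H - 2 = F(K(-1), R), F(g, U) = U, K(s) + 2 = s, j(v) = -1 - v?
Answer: 15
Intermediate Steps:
R = -5 (R = (-1 - 1*4)/1 = (-1 - 4)*1 = -5*1 = -5)
K(s) = -2 + s
H = -3 (H = 2 - 5 = -3)
15 + 12*(3 + H) = 15 + 12*(3 - 3) = 15 + 12*0 = 15 + 0 = 15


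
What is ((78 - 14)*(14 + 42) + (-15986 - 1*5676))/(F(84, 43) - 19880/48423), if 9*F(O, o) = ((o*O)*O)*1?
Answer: -437695497/816208148 ≈ -0.53625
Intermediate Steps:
F(O, o) = o*O²/9 (F(O, o) = (((o*O)*O)*1)/9 = (((O*o)*O)*1)/9 = ((o*O²)*1)/9 = (o*O²)/9 = o*O²/9)
((78 - 14)*(14 + 42) + (-15986 - 1*5676))/(F(84, 43) - 19880/48423) = ((78 - 14)*(14 + 42) + (-15986 - 1*5676))/((⅑)*43*84² - 19880/48423) = (64*56 + (-15986 - 5676))/((⅑)*43*7056 - 19880*1/48423) = (3584 - 21662)/(33712 - 19880/48423) = -18078/1632416296/48423 = -18078*48423/1632416296 = -437695497/816208148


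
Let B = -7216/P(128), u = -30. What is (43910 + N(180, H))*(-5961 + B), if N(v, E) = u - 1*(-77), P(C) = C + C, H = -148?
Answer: -4212267439/16 ≈ -2.6327e+8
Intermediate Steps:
P(C) = 2*C
N(v, E) = 47 (N(v, E) = -30 - 1*(-77) = -30 + 77 = 47)
B = -451/16 (B = -7216/(2*128) = -7216/256 = -7216*1/256 = -451/16 ≈ -28.188)
(43910 + N(180, H))*(-5961 + B) = (43910 + 47)*(-5961 - 451/16) = 43957*(-95827/16) = -4212267439/16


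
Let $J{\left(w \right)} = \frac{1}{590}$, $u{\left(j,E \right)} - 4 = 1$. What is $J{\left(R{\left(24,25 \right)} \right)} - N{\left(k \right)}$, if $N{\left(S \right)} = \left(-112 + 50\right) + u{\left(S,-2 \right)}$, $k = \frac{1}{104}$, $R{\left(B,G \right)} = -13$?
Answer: $\frac{33631}{590} \approx 57.002$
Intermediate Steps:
$k = \frac{1}{104} \approx 0.0096154$
$u{\left(j,E \right)} = 5$ ($u{\left(j,E \right)} = 4 + 1 = 5$)
$N{\left(S \right)} = -57$ ($N{\left(S \right)} = \left(-112 + 50\right) + 5 = -62 + 5 = -57$)
$J{\left(w \right)} = \frac{1}{590}$
$J{\left(R{\left(24,25 \right)} \right)} - N{\left(k \right)} = \frac{1}{590} - -57 = \frac{1}{590} + 57 = \frac{33631}{590}$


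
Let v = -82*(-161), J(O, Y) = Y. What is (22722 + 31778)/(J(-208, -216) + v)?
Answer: 27250/6493 ≈ 4.1968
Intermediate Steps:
v = 13202
(22722 + 31778)/(J(-208, -216) + v) = (22722 + 31778)/(-216 + 13202) = 54500/12986 = 54500*(1/12986) = 27250/6493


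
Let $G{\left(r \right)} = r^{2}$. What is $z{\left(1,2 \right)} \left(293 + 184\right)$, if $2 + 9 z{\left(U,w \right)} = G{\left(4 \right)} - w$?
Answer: $636$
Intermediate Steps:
$z{\left(U,w \right)} = \frac{14}{9} - \frac{w}{9}$ ($z{\left(U,w \right)} = - \frac{2}{9} + \frac{4^{2} - w}{9} = - \frac{2}{9} + \frac{16 - w}{9} = - \frac{2}{9} - \left(- \frac{16}{9} + \frac{w}{9}\right) = \frac{14}{9} - \frac{w}{9}$)
$z{\left(1,2 \right)} \left(293 + 184\right) = \left(\frac{14}{9} - \frac{2}{9}\right) \left(293 + 184\right) = \left(\frac{14}{9} - \frac{2}{9}\right) 477 = \frac{4}{3} \cdot 477 = 636$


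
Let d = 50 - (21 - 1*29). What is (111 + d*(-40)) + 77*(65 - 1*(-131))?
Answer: 12883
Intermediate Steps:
d = 58 (d = 50 - (21 - 29) = 50 - 1*(-8) = 50 + 8 = 58)
(111 + d*(-40)) + 77*(65 - 1*(-131)) = (111 + 58*(-40)) + 77*(65 - 1*(-131)) = (111 - 2320) + 77*(65 + 131) = -2209 + 77*196 = -2209 + 15092 = 12883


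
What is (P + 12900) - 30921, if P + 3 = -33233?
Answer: -51257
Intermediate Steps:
P = -33236 (P = -3 - 33233 = -33236)
(P + 12900) - 30921 = (-33236 + 12900) - 30921 = -20336 - 30921 = -51257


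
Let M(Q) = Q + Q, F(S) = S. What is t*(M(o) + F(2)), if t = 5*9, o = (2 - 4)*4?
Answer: -630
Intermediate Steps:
o = -8 (o = -2*4 = -8)
M(Q) = 2*Q
t = 45
t*(M(o) + F(2)) = 45*(2*(-8) + 2) = 45*(-16 + 2) = 45*(-14) = -630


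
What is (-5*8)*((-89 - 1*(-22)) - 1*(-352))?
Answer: -11400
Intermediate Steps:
(-5*8)*((-89 - 1*(-22)) - 1*(-352)) = -40*((-89 + 22) + 352) = -40*(-67 + 352) = -40*285 = -11400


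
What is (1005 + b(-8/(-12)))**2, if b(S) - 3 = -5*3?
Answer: 986049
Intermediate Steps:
b(S) = -12 (b(S) = 3 - 5*3 = 3 - 15 = -12)
(1005 + b(-8/(-12)))**2 = (1005 - 12)**2 = 993**2 = 986049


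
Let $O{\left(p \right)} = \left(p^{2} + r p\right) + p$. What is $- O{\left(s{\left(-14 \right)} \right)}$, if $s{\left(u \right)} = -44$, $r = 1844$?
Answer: $79244$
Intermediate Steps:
$O{\left(p \right)} = p^{2} + 1845 p$ ($O{\left(p \right)} = \left(p^{2} + 1844 p\right) + p = p^{2} + 1845 p$)
$- O{\left(s{\left(-14 \right)} \right)} = - \left(-44\right) \left(1845 - 44\right) = - \left(-44\right) 1801 = \left(-1\right) \left(-79244\right) = 79244$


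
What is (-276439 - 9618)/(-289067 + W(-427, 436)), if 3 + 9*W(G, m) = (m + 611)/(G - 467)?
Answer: 767204874/775278937 ≈ 0.98959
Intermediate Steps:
W(G, m) = -⅓ + (611 + m)/(9*(-467 + G)) (W(G, m) = -⅓ + ((m + 611)/(G - 467))/9 = -⅓ + ((611 + m)/(-467 + G))/9 = -⅓ + (611 + m)/(9*(-467 + G)))
(-276439 - 9618)/(-289067 + W(-427, 436)) = (-276439 - 9618)/(-289067 + (2012 + 436 - 3*(-427))/(9*(-467 - 427))) = -286057/(-289067 + (⅑)*(2012 + 436 + 1281)/(-894)) = -286057/(-289067 + (⅑)*(-1/894)*3729) = -286057/(-289067 - 1243/2682) = -286057/(-775278937/2682) = -286057*(-2682/775278937) = 767204874/775278937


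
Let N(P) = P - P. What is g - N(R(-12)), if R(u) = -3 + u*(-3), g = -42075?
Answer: -42075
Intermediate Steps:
R(u) = -3 - 3*u
N(P) = 0
g - N(R(-12)) = -42075 - 1*0 = -42075 + 0 = -42075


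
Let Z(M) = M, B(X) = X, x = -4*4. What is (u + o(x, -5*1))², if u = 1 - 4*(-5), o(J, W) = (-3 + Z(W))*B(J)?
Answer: 22201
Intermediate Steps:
x = -16
o(J, W) = J*(-3 + W) (o(J, W) = (-3 + W)*J = J*(-3 + W))
u = 21 (u = 1 + 20 = 21)
(u + o(x, -5*1))² = (21 - 16*(-3 - 5*1))² = (21 - 16*(-3 - 5))² = (21 - 16*(-8))² = (21 + 128)² = 149² = 22201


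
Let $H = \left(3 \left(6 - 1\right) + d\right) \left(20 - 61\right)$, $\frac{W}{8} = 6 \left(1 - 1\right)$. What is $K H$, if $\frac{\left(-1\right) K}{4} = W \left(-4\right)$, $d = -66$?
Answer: $0$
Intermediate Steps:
$W = 0$ ($W = 8 \cdot 6 \left(1 - 1\right) = 8 \cdot 6 \cdot 0 = 8 \cdot 0 = 0$)
$K = 0$ ($K = - 4 \cdot 0 \left(-4\right) = \left(-4\right) 0 = 0$)
$H = 2091$ ($H = \left(3 \left(6 - 1\right) - 66\right) \left(20 - 61\right) = \left(3 \cdot 5 - 66\right) \left(-41\right) = \left(15 - 66\right) \left(-41\right) = \left(-51\right) \left(-41\right) = 2091$)
$K H = 0 \cdot 2091 = 0$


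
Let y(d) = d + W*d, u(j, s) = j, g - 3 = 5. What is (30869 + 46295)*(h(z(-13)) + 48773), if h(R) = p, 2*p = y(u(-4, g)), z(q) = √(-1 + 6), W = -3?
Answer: 3763828428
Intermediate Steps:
g = 8 (g = 3 + 5 = 8)
z(q) = √5
y(d) = -2*d (y(d) = d - 3*d = -2*d)
p = 4 (p = (-2*(-4))/2 = (½)*8 = 4)
h(R) = 4
(30869 + 46295)*(h(z(-13)) + 48773) = (30869 + 46295)*(4 + 48773) = 77164*48777 = 3763828428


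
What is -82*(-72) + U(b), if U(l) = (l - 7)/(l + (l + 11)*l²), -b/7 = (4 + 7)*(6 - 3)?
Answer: 9901557106/1677093 ≈ 5904.0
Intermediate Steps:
b = -231 (b = -7*(4 + 7)*(6 - 3) = -77*3 = -7*33 = -231)
U(l) = (-7 + l)/(l + l²*(11 + l)) (U(l) = (-7 + l)/(l + (11 + l)*l²) = (-7 + l)/(l + l²*(11 + l)))
-82*(-72) + U(b) = -82*(-72) + (-7 - 231)/((-231)*(1 + (-231)² + 11*(-231))) = 5904 - 1/231*(-238)/(1 + 53361 - 2541) = 5904 - 1/231*(-238)/50821 = 5904 - 1/231*1/50821*(-238) = 5904 + 34/1677093 = 9901557106/1677093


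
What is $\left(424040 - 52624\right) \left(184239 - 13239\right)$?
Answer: $63512136000$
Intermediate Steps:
$\left(424040 - 52624\right) \left(184239 - 13239\right) = 371416 \cdot 171000 = 63512136000$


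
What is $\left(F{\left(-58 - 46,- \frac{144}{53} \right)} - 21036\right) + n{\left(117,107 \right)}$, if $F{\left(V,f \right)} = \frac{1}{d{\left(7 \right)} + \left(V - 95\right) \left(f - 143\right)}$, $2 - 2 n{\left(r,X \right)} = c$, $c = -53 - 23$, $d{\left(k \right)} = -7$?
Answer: $- \frac{32262016429}{1536506} \approx -20997.0$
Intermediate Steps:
$c = -76$
$n{\left(r,X \right)} = 39$ ($n{\left(r,X \right)} = 1 - -38 = 1 + 38 = 39$)
$F{\left(V,f \right)} = \frac{1}{-7 + \left(-143 + f\right) \left(-95 + V\right)}$ ($F{\left(V,f \right)} = \frac{1}{-7 + \left(V - 95\right) \left(f - 143\right)} = \frac{1}{-7 + \left(-95 + V\right) \left(-143 + f\right)} = \frac{1}{-7 + \left(-143 + f\right) \left(-95 + V\right)}$)
$\left(F{\left(-58 - 46,- \frac{144}{53} \right)} - 21036\right) + n{\left(117,107 \right)} = \left(\frac{1}{13578 - 143 \left(-58 - 46\right) - 95 \left(- \frac{144}{53}\right) + \left(-58 - 46\right) \left(- \frac{144}{53}\right)} - 21036\right) + 39 = \left(\frac{1}{13578 - -14872 - 95 \left(\left(-144\right) \frac{1}{53}\right) - 104 \left(\left(-144\right) \frac{1}{53}\right)} - 21036\right) + 39 = \left(\frac{1}{13578 + 14872 - - \frac{13680}{53} - - \frac{14976}{53}} - 21036\right) + 39 = \left(\frac{1}{13578 + 14872 + \frac{13680}{53} + \frac{14976}{53}} - 21036\right) + 39 = \left(\frac{1}{\frac{1536506}{53}} - 21036\right) + 39 = \left(\frac{53}{1536506} - 21036\right) + 39 = - \frac{32321940163}{1536506} + 39 = - \frac{32262016429}{1536506}$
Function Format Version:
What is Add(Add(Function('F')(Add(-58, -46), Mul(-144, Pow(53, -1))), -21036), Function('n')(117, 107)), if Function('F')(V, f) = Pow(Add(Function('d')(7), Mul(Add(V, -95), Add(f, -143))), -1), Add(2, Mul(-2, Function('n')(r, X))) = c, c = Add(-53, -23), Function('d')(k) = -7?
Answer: Rational(-32262016429, 1536506) ≈ -20997.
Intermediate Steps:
c = -76
Function('n')(r, X) = 39 (Function('n')(r, X) = Add(1, Mul(Rational(-1, 2), -76)) = Add(1, 38) = 39)
Function('F')(V, f) = Pow(Add(-7, Mul(Add(-143, f), Add(-95, V))), -1) (Function('F')(V, f) = Pow(Add(-7, Mul(Add(V, -95), Add(f, -143))), -1) = Pow(Add(-7, Mul(Add(-95, V), Add(-143, f))), -1) = Pow(Add(-7, Mul(Add(-143, f), Add(-95, V))), -1))
Add(Add(Function('F')(Add(-58, -46), Mul(-144, Pow(53, -1))), -21036), Function('n')(117, 107)) = Add(Add(Pow(Add(13578, Mul(-143, Add(-58, -46)), Mul(-95, Mul(-144, Pow(53, -1))), Mul(Add(-58, -46), Mul(-144, Pow(53, -1)))), -1), -21036), 39) = Add(Add(Pow(Add(13578, Mul(-143, -104), Mul(-95, Mul(-144, Rational(1, 53))), Mul(-104, Mul(-144, Rational(1, 53)))), -1), -21036), 39) = Add(Add(Pow(Add(13578, 14872, Mul(-95, Rational(-144, 53)), Mul(-104, Rational(-144, 53))), -1), -21036), 39) = Add(Add(Pow(Add(13578, 14872, Rational(13680, 53), Rational(14976, 53)), -1), -21036), 39) = Add(Add(Pow(Rational(1536506, 53), -1), -21036), 39) = Add(Add(Rational(53, 1536506), -21036), 39) = Add(Rational(-32321940163, 1536506), 39) = Rational(-32262016429, 1536506)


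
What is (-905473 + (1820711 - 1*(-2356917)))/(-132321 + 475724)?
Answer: 3272155/343403 ≈ 9.5286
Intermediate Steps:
(-905473 + (1820711 - 1*(-2356917)))/(-132321 + 475724) = (-905473 + (1820711 + 2356917))/343403 = (-905473 + 4177628)*(1/343403) = 3272155*(1/343403) = 3272155/343403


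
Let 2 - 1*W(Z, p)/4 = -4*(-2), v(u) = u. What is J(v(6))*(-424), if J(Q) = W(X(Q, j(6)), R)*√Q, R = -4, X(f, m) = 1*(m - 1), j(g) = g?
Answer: 10176*√6 ≈ 24926.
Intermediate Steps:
X(f, m) = -1 + m (X(f, m) = 1*(-1 + m) = -1 + m)
W(Z, p) = -24 (W(Z, p) = 8 - (-16)*(-2) = 8 - 4*8 = 8 - 32 = -24)
J(Q) = -24*√Q
J(v(6))*(-424) = -24*√6*(-424) = 10176*√6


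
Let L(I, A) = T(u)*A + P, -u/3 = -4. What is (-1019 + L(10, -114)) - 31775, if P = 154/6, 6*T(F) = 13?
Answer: -99046/3 ≈ -33015.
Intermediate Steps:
u = 12 (u = -3*(-4) = 12)
T(F) = 13/6 (T(F) = (1/6)*13 = 13/6)
P = 77/3 (P = 154*(1/6) = 77/3 ≈ 25.667)
L(I, A) = 77/3 + 13*A/6 (L(I, A) = 13*A/6 + 77/3 = 77/3 + 13*A/6)
(-1019 + L(10, -114)) - 31775 = (-1019 + (77/3 + (13/6)*(-114))) - 31775 = (-1019 + (77/3 - 247)) - 31775 = (-1019 - 664/3) - 31775 = -3721/3 - 31775 = -99046/3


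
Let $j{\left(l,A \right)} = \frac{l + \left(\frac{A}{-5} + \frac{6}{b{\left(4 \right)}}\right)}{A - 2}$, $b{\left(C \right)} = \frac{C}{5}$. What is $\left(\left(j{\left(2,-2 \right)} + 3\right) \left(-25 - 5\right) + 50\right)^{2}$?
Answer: $\frac{18769}{16} \approx 1173.1$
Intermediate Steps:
$b{\left(C \right)} = \frac{C}{5}$ ($b{\left(C \right)} = C \frac{1}{5} = \frac{C}{5}$)
$j{\left(l,A \right)} = \frac{\frac{15}{2} + l - \frac{A}{5}}{-2 + A}$ ($j{\left(l,A \right)} = \frac{l + \left(\frac{A}{-5} + \frac{6}{\frac{1}{5} \cdot 4}\right)}{A - 2} = \frac{l + \left(A \left(- \frac{1}{5}\right) + \frac{6}{\frac{4}{5}}\right)}{-2 + A} = \frac{l - \left(- \frac{15}{2} + \frac{A}{5}\right)}{-2 + A} = \frac{\frac{15}{2} + l - \frac{A}{5}}{-2 + A}$)
$\left(\left(j{\left(2,-2 \right)} + 3\right) \left(-25 - 5\right) + 50\right)^{2} = \left(\left(\frac{\frac{15}{2} + 2 - - \frac{2}{5}}{-2 - 2} + 3\right) \left(-25 - 5\right) + 50\right)^{2} = \left(\left(\frac{\frac{15}{2} + 2 + \frac{2}{5}}{-4} + 3\right) \left(-30\right) + 50\right)^{2} = \left(\left(\left(- \frac{1}{4}\right) \frac{99}{10} + 3\right) \left(-30\right) + 50\right)^{2} = \left(\left(- \frac{99}{40} + 3\right) \left(-30\right) + 50\right)^{2} = \left(\frac{21}{40} \left(-30\right) + 50\right)^{2} = \left(- \frac{63}{4} + 50\right)^{2} = \left(\frac{137}{4}\right)^{2} = \frac{18769}{16}$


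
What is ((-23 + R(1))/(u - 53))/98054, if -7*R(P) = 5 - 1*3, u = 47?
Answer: 163/4118268 ≈ 3.9580e-5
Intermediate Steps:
R(P) = -2/7 (R(P) = -(5 - 1*3)/7 = -(5 - 3)/7 = -⅐*2 = -2/7)
((-23 + R(1))/(u - 53))/98054 = ((-23 - 2/7)/(47 - 53))/98054 = (-163/7/(-6))*(1/98054) = -⅙*(-163/7)*(1/98054) = (163/42)*(1/98054) = 163/4118268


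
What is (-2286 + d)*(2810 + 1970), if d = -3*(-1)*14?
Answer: -10726320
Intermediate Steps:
d = 42 (d = 3*14 = 42)
(-2286 + d)*(2810 + 1970) = (-2286 + 42)*(2810 + 1970) = -2244*4780 = -10726320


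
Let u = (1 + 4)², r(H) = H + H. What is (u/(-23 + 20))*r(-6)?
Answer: 100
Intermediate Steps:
r(H) = 2*H
u = 25 (u = 5² = 25)
(u/(-23 + 20))*r(-6) = (25/(-23 + 20))*(2*(-6)) = (25/(-3))*(-12) = -⅓*25*(-12) = -25/3*(-12) = 100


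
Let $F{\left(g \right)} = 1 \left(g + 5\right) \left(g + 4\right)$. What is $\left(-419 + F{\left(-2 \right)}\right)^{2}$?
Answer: $170569$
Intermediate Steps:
$F{\left(g \right)} = \left(4 + g\right) \left(5 + g\right)$ ($F{\left(g \right)} = 1 \left(5 + g\right) \left(4 + g\right) = 1 \left(4 + g\right) \left(5 + g\right) = \left(4 + g\right) \left(5 + g\right)$)
$\left(-419 + F{\left(-2 \right)}\right)^{2} = \left(-419 + \left(20 + \left(-2\right)^{2} + 9 \left(-2\right)\right)\right)^{2} = \left(-419 + \left(20 + 4 - 18\right)\right)^{2} = \left(-419 + 6\right)^{2} = \left(-413\right)^{2} = 170569$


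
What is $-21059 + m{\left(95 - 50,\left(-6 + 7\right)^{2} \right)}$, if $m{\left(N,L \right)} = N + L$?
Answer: $-21013$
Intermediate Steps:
$m{\left(N,L \right)} = L + N$
$-21059 + m{\left(95 - 50,\left(-6 + 7\right)^{2} \right)} = -21059 + \left(\left(-6 + 7\right)^{2} + \left(95 - 50\right)\right) = -21059 + \left(1^{2} + 45\right) = -21059 + \left(1 + 45\right) = -21059 + 46 = -21013$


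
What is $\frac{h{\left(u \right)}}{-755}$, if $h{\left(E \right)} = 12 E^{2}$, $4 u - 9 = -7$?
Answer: $- \frac{3}{755} \approx -0.0039735$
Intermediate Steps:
$u = \frac{1}{2}$ ($u = \frac{9}{4} + \frac{1}{4} \left(-7\right) = \frac{9}{4} - \frac{7}{4} = \frac{1}{2} \approx 0.5$)
$\frac{h{\left(u \right)}}{-755} = \frac{12 \left(\frac{1}{2}\right)^{2}}{-755} = 12 \cdot \frac{1}{4} \left(- \frac{1}{755}\right) = 3 \left(- \frac{1}{755}\right) = - \frac{3}{755}$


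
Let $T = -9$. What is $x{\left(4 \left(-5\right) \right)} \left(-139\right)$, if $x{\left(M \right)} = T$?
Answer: $1251$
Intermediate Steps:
$x{\left(M \right)} = -9$
$x{\left(4 \left(-5\right) \right)} \left(-139\right) = \left(-9\right) \left(-139\right) = 1251$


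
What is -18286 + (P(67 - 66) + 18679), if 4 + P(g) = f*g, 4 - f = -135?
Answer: 528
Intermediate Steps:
f = 139 (f = 4 - 1*(-135) = 4 + 135 = 139)
P(g) = -4 + 139*g
-18286 + (P(67 - 66) + 18679) = -18286 + ((-4 + 139*(67 - 66)) + 18679) = -18286 + ((-4 + 139*1) + 18679) = -18286 + ((-4 + 139) + 18679) = -18286 + (135 + 18679) = -18286 + 18814 = 528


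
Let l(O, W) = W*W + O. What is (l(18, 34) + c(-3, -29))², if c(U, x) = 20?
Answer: 1425636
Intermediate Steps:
l(O, W) = O + W² (l(O, W) = W² + O = O + W²)
(l(18, 34) + c(-3, -29))² = ((18 + 34²) + 20)² = ((18 + 1156) + 20)² = (1174 + 20)² = 1194² = 1425636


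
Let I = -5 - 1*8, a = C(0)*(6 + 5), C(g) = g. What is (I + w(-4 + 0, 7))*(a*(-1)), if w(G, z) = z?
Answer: 0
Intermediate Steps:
a = 0 (a = 0*(6 + 5) = 0*11 = 0)
I = -13 (I = -5 - 8 = -13)
(I + w(-4 + 0, 7))*(a*(-1)) = (-13 + 7)*(0*(-1)) = -6*0 = 0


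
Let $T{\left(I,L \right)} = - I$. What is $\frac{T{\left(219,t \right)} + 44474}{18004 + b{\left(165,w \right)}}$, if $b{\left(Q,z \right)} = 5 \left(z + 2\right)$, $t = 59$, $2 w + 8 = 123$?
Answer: $\frac{88510}{36603} \approx 2.4181$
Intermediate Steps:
$w = \frac{115}{2}$ ($w = -4 + \frac{1}{2} \cdot 123 = -4 + \frac{123}{2} = \frac{115}{2} \approx 57.5$)
$b{\left(Q,z \right)} = 10 + 5 z$ ($b{\left(Q,z \right)} = 5 \left(2 + z\right) = 10 + 5 z$)
$\frac{T{\left(219,t \right)} + 44474}{18004 + b{\left(165,w \right)}} = \frac{\left(-1\right) 219 + 44474}{18004 + \left(10 + 5 \cdot \frac{115}{2}\right)} = \frac{-219 + 44474}{18004 + \left(10 + \frac{575}{2}\right)} = \frac{44255}{18004 + \frac{595}{2}} = \frac{44255}{\frac{36603}{2}} = 44255 \cdot \frac{2}{36603} = \frac{88510}{36603}$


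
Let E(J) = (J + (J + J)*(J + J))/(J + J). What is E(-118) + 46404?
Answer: 92337/2 ≈ 46169.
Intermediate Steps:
E(J) = (J + 4*J²)/(2*J) (E(J) = (J + (2*J)*(2*J))/((2*J)) = (J + 4*J²)*(1/(2*J)) = (J + 4*J²)/(2*J))
E(-118) + 46404 = (½ + 2*(-118)) + 46404 = (½ - 236) + 46404 = -471/2 + 46404 = 92337/2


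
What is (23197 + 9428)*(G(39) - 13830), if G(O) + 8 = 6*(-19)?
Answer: -455184000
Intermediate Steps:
G(O) = -122 (G(O) = -8 + 6*(-19) = -8 - 114 = -122)
(23197 + 9428)*(G(39) - 13830) = (23197 + 9428)*(-122 - 13830) = 32625*(-13952) = -455184000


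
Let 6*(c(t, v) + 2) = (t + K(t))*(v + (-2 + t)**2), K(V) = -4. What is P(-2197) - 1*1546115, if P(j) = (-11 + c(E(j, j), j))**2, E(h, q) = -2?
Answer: 3154109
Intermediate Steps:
c(t, v) = -2 + (-4 + t)*(v + (-2 + t)**2)/6 (c(t, v) = -2 + ((t - 4)*(v + (-2 + t)**2))/6 = -2 + ((-4 + t)*(v + (-2 + t)**2))/6 = -2 + (-4 + t)*(v + (-2 + t)**2)/6)
P(j) = (-29 - j)**2 (P(j) = (-11 + (-14/3 - 4/3*(-2)**2 - 2*j/3 + (1/6)*(-2)**3 + (10/3)*(-2) + (1/6)*(-2)*j))**2 = (-11 + (-14/3 - 4/3*4 - 2*j/3 + (1/6)*(-8) - 20/3 - j/3))**2 = (-11 + (-14/3 - 16/3 - 2*j/3 - 4/3 - 20/3 - j/3))**2 = (-11 + (-18 - j))**2 = (-29 - j)**2)
P(-2197) - 1*1546115 = (29 - 2197)**2 - 1*1546115 = (-2168)**2 - 1546115 = 4700224 - 1546115 = 3154109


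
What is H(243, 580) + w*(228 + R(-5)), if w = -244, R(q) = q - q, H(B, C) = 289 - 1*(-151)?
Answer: -55192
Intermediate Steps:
H(B, C) = 440 (H(B, C) = 289 + 151 = 440)
R(q) = 0
H(243, 580) + w*(228 + R(-5)) = 440 - 244*(228 + 0) = 440 - 244*228 = 440 - 55632 = -55192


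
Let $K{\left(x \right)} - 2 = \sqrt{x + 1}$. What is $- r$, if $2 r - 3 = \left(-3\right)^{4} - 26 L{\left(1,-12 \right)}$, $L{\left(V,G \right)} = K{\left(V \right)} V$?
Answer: $-16 + 13 \sqrt{2} \approx 2.3848$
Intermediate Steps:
$K{\left(x \right)} = 2 + \sqrt{1 + x}$ ($K{\left(x \right)} = 2 + \sqrt{x + 1} = 2 + \sqrt{1 + x}$)
$L{\left(V,G \right)} = V \left(2 + \sqrt{1 + V}\right)$ ($L{\left(V,G \right)} = \left(2 + \sqrt{1 + V}\right) V = V \left(2 + \sqrt{1 + V}\right)$)
$r = 16 - 13 \sqrt{2}$ ($r = \frac{3}{2} + \frac{\left(-3\right)^{4} - 26 \cdot 1 \left(2 + \sqrt{1 + 1}\right)}{2} = \frac{3}{2} + \frac{81 - 26 \cdot 1 \left(2 + \sqrt{2}\right)}{2} = \frac{3}{2} + \frac{81 - 26 \left(2 + \sqrt{2}\right)}{2} = \frac{3}{2} + \frac{81 - \left(52 + 26 \sqrt{2}\right)}{2} = \frac{3}{2} + \frac{29 - 26 \sqrt{2}}{2} = \frac{3}{2} + \left(\frac{29}{2} - 13 \sqrt{2}\right) = 16 - 13 \sqrt{2} \approx -2.3848$)
$- r = - (16 - 13 \sqrt{2}) = -16 + 13 \sqrt{2}$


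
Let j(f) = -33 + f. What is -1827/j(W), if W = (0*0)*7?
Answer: 609/11 ≈ 55.364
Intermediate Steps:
W = 0 (W = 0*7 = 0)
-1827/j(W) = -1827/(-33 + 0) = -1827/(-33) = -1827*(-1/33) = 609/11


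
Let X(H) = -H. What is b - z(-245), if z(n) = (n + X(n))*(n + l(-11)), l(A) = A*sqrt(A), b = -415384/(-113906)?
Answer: 207692/56953 ≈ 3.6467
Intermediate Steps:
b = 207692/56953 (b = -415384*(-1/113906) = 207692/56953 ≈ 3.6467)
l(A) = A**(3/2)
z(n) = 0 (z(n) = (n - n)*(n + (-11)**(3/2)) = 0*(n - 11*I*sqrt(11)) = 0)
b - z(-245) = 207692/56953 - 1*0 = 207692/56953 + 0 = 207692/56953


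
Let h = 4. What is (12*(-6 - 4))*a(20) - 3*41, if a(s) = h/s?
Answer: -147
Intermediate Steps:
a(s) = 4/s
(12*(-6 - 4))*a(20) - 3*41 = (12*(-6 - 4))*(4/20) - 3*41 = (12*(-10))*(4*(1/20)) - 123 = -120*1/5 - 123 = -24 - 123 = -147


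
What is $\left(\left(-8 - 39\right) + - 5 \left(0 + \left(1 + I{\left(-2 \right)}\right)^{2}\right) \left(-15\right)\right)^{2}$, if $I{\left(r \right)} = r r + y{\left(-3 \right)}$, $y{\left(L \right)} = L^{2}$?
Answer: $214710409$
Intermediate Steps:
$I{\left(r \right)} = 9 + r^{2}$ ($I{\left(r \right)} = r r + \left(-3\right)^{2} = r^{2} + 9 = 9 + r^{2}$)
$\left(\left(-8 - 39\right) + - 5 \left(0 + \left(1 + I{\left(-2 \right)}\right)^{2}\right) \left(-15\right)\right)^{2} = \left(\left(-8 - 39\right) + - 5 \left(0 + \left(1 + \left(9 + \left(-2\right)^{2}\right)\right)^{2}\right) \left(-15\right)\right)^{2} = \left(-47 + - 5 \left(0 + \left(1 + \left(9 + 4\right)\right)^{2}\right) \left(-15\right)\right)^{2} = \left(-47 + - 5 \left(0 + \left(1 + 13\right)^{2}\right) \left(-15\right)\right)^{2} = \left(-47 + - 5 \left(0 + 14^{2}\right) \left(-15\right)\right)^{2} = \left(-47 + - 5 \left(0 + 196\right) \left(-15\right)\right)^{2} = \left(-47 + \left(-5\right) 196 \left(-15\right)\right)^{2} = \left(-47 - -14700\right)^{2} = \left(-47 + 14700\right)^{2} = 14653^{2} = 214710409$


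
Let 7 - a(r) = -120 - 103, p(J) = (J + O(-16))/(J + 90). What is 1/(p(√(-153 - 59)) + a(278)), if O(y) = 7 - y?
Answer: 36114/8316137 - 134*I*√53/440755261 ≈ 0.0043426 - 2.2133e-6*I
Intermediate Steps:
p(J) = (23 + J)/(90 + J) (p(J) = (J + (7 - 1*(-16)))/(J + 90) = (J + (7 + 16))/(90 + J) = (J + 23)/(90 + J) = (23 + J)/(90 + J))
a(r) = 230 (a(r) = 7 - (-120 - 103) = 7 - 1*(-223) = 7 + 223 = 230)
1/(p(√(-153 - 59)) + a(278)) = 1/((23 + √(-153 - 59))/(90 + √(-153 - 59)) + 230) = 1/((23 + √(-212))/(90 + √(-212)) + 230) = 1/((23 + 2*I*√53)/(90 + 2*I*√53) + 230) = 1/(230 + (23 + 2*I*√53)/(90 + 2*I*√53))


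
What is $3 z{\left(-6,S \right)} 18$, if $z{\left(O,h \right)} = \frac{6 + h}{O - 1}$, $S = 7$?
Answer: $- \frac{702}{7} \approx -100.29$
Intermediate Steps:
$z{\left(O,h \right)} = \frac{6 + h}{-1 + O}$
$3 z{\left(-6,S \right)} 18 = 3 \frac{6 + 7}{-1 - 6} \cdot 18 = 3 \frac{1}{-7} \cdot 13 \cdot 18 = 3 \left(\left(- \frac{1}{7}\right) 13\right) 18 = 3 \left(- \frac{13}{7}\right) 18 = \left(- \frac{39}{7}\right) 18 = - \frac{702}{7}$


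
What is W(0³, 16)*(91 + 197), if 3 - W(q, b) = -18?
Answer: 6048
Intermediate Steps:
W(q, b) = 21 (W(q, b) = 3 - 1*(-18) = 3 + 18 = 21)
W(0³, 16)*(91 + 197) = 21*(91 + 197) = 21*288 = 6048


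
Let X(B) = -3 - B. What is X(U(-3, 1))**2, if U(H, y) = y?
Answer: 16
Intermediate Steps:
X(U(-3, 1))**2 = (-3 - 1*1)**2 = (-3 - 1)**2 = (-4)**2 = 16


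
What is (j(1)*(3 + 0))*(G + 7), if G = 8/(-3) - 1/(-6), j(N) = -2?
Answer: -27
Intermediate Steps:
G = -5/2 (G = 8*(-⅓) - 1*(-⅙) = -8/3 + ⅙ = -5/2 ≈ -2.5000)
(j(1)*(3 + 0))*(G + 7) = (-2*(3 + 0))*(-5/2 + 7) = -2*3*(9/2) = -6*9/2 = -27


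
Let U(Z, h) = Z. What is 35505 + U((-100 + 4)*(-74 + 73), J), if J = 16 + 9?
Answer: 35601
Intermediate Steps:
J = 25
35505 + U((-100 + 4)*(-74 + 73), J) = 35505 + (-100 + 4)*(-74 + 73) = 35505 - 96*(-1) = 35505 + 96 = 35601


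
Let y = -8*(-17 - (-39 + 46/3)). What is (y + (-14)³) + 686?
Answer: -6334/3 ≈ -2111.3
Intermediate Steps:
y = -160/3 (y = -8*(-17 - (-39 + 46*(⅓))) = -8*(-17 - (-39 + 46/3)) = -8*(-17 - 1*(-71/3)) = -8*(-17 + 71/3) = -8*20/3 = -160/3 ≈ -53.333)
(y + (-14)³) + 686 = (-160/3 + (-14)³) + 686 = (-160/3 - 2744) + 686 = -8392/3 + 686 = -6334/3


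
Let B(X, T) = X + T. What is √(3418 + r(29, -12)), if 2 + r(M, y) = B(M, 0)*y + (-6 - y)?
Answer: √3074 ≈ 55.444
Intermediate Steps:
B(X, T) = T + X
r(M, y) = -8 - y + M*y (r(M, y) = -2 + ((0 + M)*y + (-6 - y)) = -2 + (M*y + (-6 - y)) = -2 + (-6 - y + M*y) = -8 - y + M*y)
√(3418 + r(29, -12)) = √(3418 + (-8 - 1*(-12) + 29*(-12))) = √(3418 + (-8 + 12 - 348)) = √(3418 - 344) = √3074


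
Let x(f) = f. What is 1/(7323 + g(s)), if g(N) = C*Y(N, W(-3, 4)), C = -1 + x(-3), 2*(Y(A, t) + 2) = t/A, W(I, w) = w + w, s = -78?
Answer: 39/285917 ≈ 0.00013640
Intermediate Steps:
W(I, w) = 2*w
Y(A, t) = -2 + t/(2*A) (Y(A, t) = -2 + (t/A)/2 = -2 + t/(2*A))
C = -4 (C = -1 - 3 = -4)
g(N) = 8 - 16/N (g(N) = -4*(-2 + (2*4)/(2*N)) = -4*(-2 + (1/2)*8/N) = -4*(-2 + 4/N) = 8 - 16/N)
1/(7323 + g(s)) = 1/(7323 + (8 - 16/(-78))) = 1/(7323 + (8 - 16*(-1/78))) = 1/(7323 + (8 + 8/39)) = 1/(7323 + 320/39) = 1/(285917/39) = 39/285917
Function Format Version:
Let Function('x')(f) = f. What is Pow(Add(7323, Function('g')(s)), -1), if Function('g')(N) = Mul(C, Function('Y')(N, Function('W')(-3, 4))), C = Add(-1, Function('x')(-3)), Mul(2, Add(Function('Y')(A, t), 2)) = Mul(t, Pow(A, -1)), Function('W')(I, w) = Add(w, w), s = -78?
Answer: Rational(39, 285917) ≈ 0.00013640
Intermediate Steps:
Function('W')(I, w) = Mul(2, w)
Function('Y')(A, t) = Add(-2, Mul(Rational(1, 2), t, Pow(A, -1))) (Function('Y')(A, t) = Add(-2, Mul(Rational(1, 2), Mul(t, Pow(A, -1)))) = Add(-2, Mul(Rational(1, 2), t, Pow(A, -1))))
C = -4 (C = Add(-1, -3) = -4)
Function('g')(N) = Add(8, Mul(-16, Pow(N, -1))) (Function('g')(N) = Mul(-4, Add(-2, Mul(Rational(1, 2), Mul(2, 4), Pow(N, -1)))) = Mul(-4, Add(-2, Mul(Rational(1, 2), 8, Pow(N, -1)))) = Mul(-4, Add(-2, Mul(4, Pow(N, -1)))) = Add(8, Mul(-16, Pow(N, -1))))
Pow(Add(7323, Function('g')(s)), -1) = Pow(Add(7323, Add(8, Mul(-16, Pow(-78, -1)))), -1) = Pow(Add(7323, Add(8, Mul(-16, Rational(-1, 78)))), -1) = Pow(Add(7323, Add(8, Rational(8, 39))), -1) = Pow(Add(7323, Rational(320, 39)), -1) = Pow(Rational(285917, 39), -1) = Rational(39, 285917)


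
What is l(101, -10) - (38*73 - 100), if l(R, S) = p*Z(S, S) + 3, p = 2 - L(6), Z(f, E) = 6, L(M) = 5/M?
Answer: -2664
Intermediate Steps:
p = 7/6 (p = 2 - 5/6 = 2 - 1*⅚ = 2 - ⅚ = 7/6 ≈ 1.1667)
l(R, S) = 10 (l(R, S) = (7/6)*6 + 3 = 7 + 3 = 10)
l(101, -10) - (38*73 - 100) = 10 - (38*73 - 100) = 10 - (2774 - 100) = 10 - 1*2674 = 10 - 2674 = -2664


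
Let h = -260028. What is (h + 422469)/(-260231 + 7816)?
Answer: -162441/252415 ≈ -0.64355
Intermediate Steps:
(h + 422469)/(-260231 + 7816) = (-260028 + 422469)/(-260231 + 7816) = 162441/(-252415) = 162441*(-1/252415) = -162441/252415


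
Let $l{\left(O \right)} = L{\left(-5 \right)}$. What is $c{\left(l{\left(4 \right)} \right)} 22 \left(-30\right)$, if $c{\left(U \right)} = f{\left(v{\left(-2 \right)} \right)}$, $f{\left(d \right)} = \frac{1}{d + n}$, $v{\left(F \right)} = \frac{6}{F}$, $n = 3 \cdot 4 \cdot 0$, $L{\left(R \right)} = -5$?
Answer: $220$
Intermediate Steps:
$l{\left(O \right)} = -5$
$n = 0$ ($n = 12 \cdot 0 = 0$)
$f{\left(d \right)} = \frac{1}{d}$ ($f{\left(d \right)} = \frac{1}{d + 0} = \frac{1}{d}$)
$c{\left(U \right)} = - \frac{1}{3}$ ($c{\left(U \right)} = \frac{1}{6 \frac{1}{-2}} = \frac{1}{6 \left(- \frac{1}{2}\right)} = \frac{1}{-3} = - \frac{1}{3}$)
$c{\left(l{\left(4 \right)} \right)} 22 \left(-30\right) = \left(- \frac{1}{3}\right) 22 \left(-30\right) = \left(- \frac{22}{3}\right) \left(-30\right) = 220$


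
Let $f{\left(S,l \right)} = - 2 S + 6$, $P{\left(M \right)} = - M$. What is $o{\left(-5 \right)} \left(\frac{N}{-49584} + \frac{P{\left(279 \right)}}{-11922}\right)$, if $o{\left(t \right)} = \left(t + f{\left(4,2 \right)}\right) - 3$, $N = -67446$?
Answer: $- \frac{113600715}{8210284} \approx -13.836$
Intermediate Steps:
$f{\left(S,l \right)} = 6 - 2 S$
$o{\left(t \right)} = -5 + t$ ($o{\left(t \right)} = \left(t + \left(6 - 8\right)\right) - 3 = \left(t - 2\right) - 3 = \left(-2 + t\right) - 3 = -5 + t$)
$o{\left(-5 \right)} \left(\frac{N}{-49584} + \frac{P{\left(279 \right)}}{-11922}\right) = \left(-5 - 5\right) \left(- \frac{67446}{-49584} + \frac{\left(-1\right) 279}{-11922}\right) = - 10 \left(\left(-67446\right) \left(- \frac{1}{49584}\right) - - \frac{93}{3974}\right) = - 10 \left(\frac{11241}{8264} + \frac{93}{3974}\right) = \left(-10\right) \frac{22720143}{16420568} = - \frac{113600715}{8210284}$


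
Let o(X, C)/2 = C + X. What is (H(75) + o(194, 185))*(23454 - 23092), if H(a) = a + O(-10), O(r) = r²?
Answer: 337746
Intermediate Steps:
o(X, C) = 2*C + 2*X (o(X, C) = 2*(C + X) = 2*C + 2*X)
H(a) = 100 + a (H(a) = a + (-10)² = a + 100 = 100 + a)
(H(75) + o(194, 185))*(23454 - 23092) = ((100 + 75) + (2*185 + 2*194))*(23454 - 23092) = (175 + (370 + 388))*362 = (175 + 758)*362 = 933*362 = 337746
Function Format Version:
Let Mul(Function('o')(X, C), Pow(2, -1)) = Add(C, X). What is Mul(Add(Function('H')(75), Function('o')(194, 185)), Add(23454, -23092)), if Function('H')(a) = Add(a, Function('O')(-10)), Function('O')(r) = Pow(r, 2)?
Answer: 337746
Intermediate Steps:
Function('o')(X, C) = Add(Mul(2, C), Mul(2, X)) (Function('o')(X, C) = Mul(2, Add(C, X)) = Add(Mul(2, C), Mul(2, X)))
Function('H')(a) = Add(100, a) (Function('H')(a) = Add(a, Pow(-10, 2)) = Add(a, 100) = Add(100, a))
Mul(Add(Function('H')(75), Function('o')(194, 185)), Add(23454, -23092)) = Mul(Add(Add(100, 75), Add(Mul(2, 185), Mul(2, 194))), Add(23454, -23092)) = Mul(Add(175, Add(370, 388)), 362) = Mul(Add(175, 758), 362) = Mul(933, 362) = 337746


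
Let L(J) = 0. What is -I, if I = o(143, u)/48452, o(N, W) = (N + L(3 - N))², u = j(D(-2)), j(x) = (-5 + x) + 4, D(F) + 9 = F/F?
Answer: -20449/48452 ≈ -0.42205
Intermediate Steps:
D(F) = -8 (D(F) = -9 + F/F = -9 + 1 = -8)
j(x) = -1 + x
u = -9 (u = -1 - 8 = -9)
o(N, W) = N² (o(N, W) = (N + 0)² = N²)
I = 20449/48452 (I = 143²/48452 = 20449*(1/48452) = 20449/48452 ≈ 0.42205)
-I = -1*20449/48452 = -20449/48452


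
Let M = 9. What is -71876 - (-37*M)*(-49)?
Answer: -88193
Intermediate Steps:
-71876 - (-37*M)*(-49) = -71876 - (-37*9)*(-49) = -71876 - (-333)*(-49) = -71876 - 1*16317 = -71876 - 16317 = -88193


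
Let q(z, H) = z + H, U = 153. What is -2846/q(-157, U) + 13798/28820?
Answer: 5129807/7205 ≈ 711.98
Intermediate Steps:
q(z, H) = H + z
-2846/q(-157, U) + 13798/28820 = -2846/(153 - 157) + 13798/28820 = -2846/(-4) + 13798*(1/28820) = -2846*(-1/4) + 6899/14410 = 1423/2 + 6899/14410 = 5129807/7205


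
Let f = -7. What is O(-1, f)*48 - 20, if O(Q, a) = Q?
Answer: -68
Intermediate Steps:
O(-1, f)*48 - 20 = -1*48 - 20 = -48 - 20 = -68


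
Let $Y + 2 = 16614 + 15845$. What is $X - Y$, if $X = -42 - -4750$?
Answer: $-27749$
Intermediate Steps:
$Y = 32457$ ($Y = -2 + \left(16614 + 15845\right) = -2 + 32459 = 32457$)
$X = 4708$ ($X = -42 + 4750 = 4708$)
$X - Y = 4708 - 32457 = -27749$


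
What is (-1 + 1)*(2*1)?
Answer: 0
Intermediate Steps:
(-1 + 1)*(2*1) = 0*2 = 0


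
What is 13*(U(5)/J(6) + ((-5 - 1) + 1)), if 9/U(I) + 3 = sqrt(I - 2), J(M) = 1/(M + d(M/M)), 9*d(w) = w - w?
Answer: -416 - 117*sqrt(3) ≈ -618.65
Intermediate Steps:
d(w) = 0 (d(w) = (w - w)/9 = (1/9)*0 = 0)
J(M) = 1/M (J(M) = 1/(M + 0) = 1/M)
U(I) = 9/(-3 + sqrt(-2 + I)) (U(I) = 9/(-3 + sqrt(I - 2)) = 9/(-3 + sqrt(-2 + I)))
13*(U(5)/J(6) + ((-5 - 1) + 1)) = 13*((9/(-3 + sqrt(-2 + 5)))/(1/6) + ((-5 - 1) + 1)) = 13*((9/(-3 + sqrt(3)))/(1/6) + (-6 + 1)) = 13*((9/(-3 + sqrt(3)))*6 - 5) = 13*(54/(-3 + sqrt(3)) - 5) = 13*(-5 + 54/(-3 + sqrt(3))) = -65 + 702/(-3 + sqrt(3))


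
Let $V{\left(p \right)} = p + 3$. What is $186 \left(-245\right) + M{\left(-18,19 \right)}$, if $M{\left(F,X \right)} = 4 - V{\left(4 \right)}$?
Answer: $-45573$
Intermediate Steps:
$V{\left(p \right)} = 3 + p$
$M{\left(F,X \right)} = -3$ ($M{\left(F,X \right)} = 4 - \left(3 + 4\right) = 4 - 7 = -3$)
$186 \left(-245\right) + M{\left(-18,19 \right)} = 186 \left(-245\right) - 3 = -45570 - 3 = -45573$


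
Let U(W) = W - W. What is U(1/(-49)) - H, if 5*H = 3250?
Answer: -650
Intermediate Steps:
U(W) = 0
H = 650 (H = (⅕)*3250 = 650)
U(1/(-49)) - H = 0 - 1*650 = 0 - 650 = -650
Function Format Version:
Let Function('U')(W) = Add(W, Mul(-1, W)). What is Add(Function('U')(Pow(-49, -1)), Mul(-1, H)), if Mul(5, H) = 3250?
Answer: -650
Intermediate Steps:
Function('U')(W) = 0
H = 650 (H = Mul(Rational(1, 5), 3250) = 650)
Add(Function('U')(Pow(-49, -1)), Mul(-1, H)) = Add(0, Mul(-1, 650)) = Add(0, -650) = -650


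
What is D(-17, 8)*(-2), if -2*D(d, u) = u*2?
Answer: 16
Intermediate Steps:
D(d, u) = -u (D(d, u) = -u*2/2 = -u)
D(-17, 8)*(-2) = -1*8*(-2) = -8*(-2) = 16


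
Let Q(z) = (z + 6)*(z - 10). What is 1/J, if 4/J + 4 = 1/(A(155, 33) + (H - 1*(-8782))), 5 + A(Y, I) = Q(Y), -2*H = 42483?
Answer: -43521/43522 ≈ -0.99998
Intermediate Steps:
Q(z) = (-10 + z)*(6 + z) (Q(z) = (6 + z)*(-10 + z) = (-10 + z)*(6 + z))
H = -42483/2 (H = -½*42483 = -42483/2 ≈ -21242.)
A(Y, I) = -65 + Y² - 4*Y (A(Y, I) = -5 + (-60 + Y² - 4*Y) = -65 + Y² - 4*Y)
J = -43522/43521 (J = 4/(-4 + 1/((-65 + 155² - 4*155) + (-42483/2 - 1*(-8782)))) = 4/(-4 + 1/((-65 + 24025 - 620) + (-42483/2 + 8782))) = 4/(-4 + 1/(23340 - 24919/2)) = 4/(-4 + 1/(21761/2)) = 4/(-4 + 2/21761) = 4/(-87042/21761) = 4*(-21761/87042) = -43522/43521 ≈ -1.0000)
1/J = 1/(-43522/43521) = -43521/43522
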